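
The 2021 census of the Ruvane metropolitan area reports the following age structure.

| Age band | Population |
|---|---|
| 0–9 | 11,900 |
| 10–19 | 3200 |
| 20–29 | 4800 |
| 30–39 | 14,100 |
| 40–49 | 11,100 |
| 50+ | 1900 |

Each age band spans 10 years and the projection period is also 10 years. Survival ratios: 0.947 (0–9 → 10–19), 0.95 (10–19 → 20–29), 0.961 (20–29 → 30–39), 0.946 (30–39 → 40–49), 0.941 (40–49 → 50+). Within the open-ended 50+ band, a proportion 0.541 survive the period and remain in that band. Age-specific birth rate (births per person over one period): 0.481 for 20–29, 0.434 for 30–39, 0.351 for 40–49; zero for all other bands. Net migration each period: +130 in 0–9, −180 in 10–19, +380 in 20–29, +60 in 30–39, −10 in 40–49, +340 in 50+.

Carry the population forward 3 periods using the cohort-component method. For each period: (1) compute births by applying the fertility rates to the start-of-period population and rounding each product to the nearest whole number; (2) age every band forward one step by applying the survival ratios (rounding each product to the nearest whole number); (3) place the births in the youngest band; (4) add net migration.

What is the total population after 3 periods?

56269

Let band 1 be 0–9 through band 6 = 50+.
[period 1]
Births: 4800 * 0.481 = 2309, 14100 * 0.434 = 6119, 11100 * 0.351 = 3896 — total 12324
Band 2: 11900 * 0.947 = 11269
Band 3: 3200 * 0.95 = 3040
Band 4: 4800 * 0.961 = 4613
Band 5: 14100 * 0.946 = 13339
Band 6: 11100 * 0.941 + 1900 * 0.541 = 10445 + 1028 = 11473
Net migration: Band 1 + 130 → 12454; Band 2 − 180 → 11089; Band 3 + 380 → 3420; Band 4 + 60 → 4673; Band 5 − 10 → 13329; Band 6 + 340 → 11813
Giving 12454 / 11089 / 3420 / 4673 / 13329 / 11813.
[period 2]
Births: 3420 * 0.481 = 1645, 4673 * 0.434 = 2028, 13329 * 0.351 = 4678 — total 8351
Band 2: 12454 * 0.947 = 11794
Band 3: 11089 * 0.95 = 10535
Band 4: 3420 * 0.961 = 3287
Band 5: 4673 * 0.946 = 4421
Band 6: 13329 * 0.941 + 11813 * 0.541 = 12543 + 6391 = 18934
Net migration: Band 1 + 130 → 8481; Band 2 − 180 → 11614; Band 3 + 380 → 10915; Band 4 + 60 → 3347; Band 5 − 10 → 4411; Band 6 + 340 → 19274
Giving 8481 / 11614 / 10915 / 3347 / 4411 / 19274.
[period 3]
Births: 10915 * 0.481 = 5250, 3347 * 0.434 = 1453, 4411 * 0.351 = 1548 — total 8251
Band 2: 8481 * 0.947 = 8032
Band 3: 11614 * 0.95 = 11033
Band 4: 10915 * 0.961 = 10489
Band 5: 3347 * 0.946 = 3166
Band 6: 4411 * 0.941 + 19274 * 0.541 = 4151 + 10427 = 14578
Net migration: Band 1 + 130 → 8381; Band 2 − 180 → 7852; Band 3 + 380 → 11413; Band 4 + 60 → 10549; Band 5 − 10 → 3156; Band 6 + 340 → 14918
Giving 8381 / 7852 / 11413 / 10549 / 3156 / 14918.
Total after period 3: 8381 + 7852 + 11413 + 10549 + 3156 + 14918 = 56269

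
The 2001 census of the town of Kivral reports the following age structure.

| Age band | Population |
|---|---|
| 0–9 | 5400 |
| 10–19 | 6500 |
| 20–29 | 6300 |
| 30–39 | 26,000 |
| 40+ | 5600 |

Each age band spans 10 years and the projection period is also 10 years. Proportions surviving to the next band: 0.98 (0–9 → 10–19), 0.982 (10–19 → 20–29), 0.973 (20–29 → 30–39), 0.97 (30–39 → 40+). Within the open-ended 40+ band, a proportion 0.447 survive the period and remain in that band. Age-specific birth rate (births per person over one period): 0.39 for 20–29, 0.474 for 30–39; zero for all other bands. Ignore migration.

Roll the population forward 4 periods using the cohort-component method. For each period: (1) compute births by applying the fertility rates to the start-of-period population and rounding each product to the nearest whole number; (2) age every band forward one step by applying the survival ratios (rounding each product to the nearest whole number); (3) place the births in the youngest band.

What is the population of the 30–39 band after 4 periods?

[period 1]
Births: 6300 × 0.39 = 2457  |  26000 × 0.474 = 12324 → total 14781
10–19: 5400 × 0.98 = 5292
20–29: 6500 × 0.982 = 6383
30–39: 6300 × 0.973 = 6130
40+: 26000 × 0.97 + 5600 × 0.447 = 25220 + 2503 = 27723
→ [14781, 5292, 6383, 6130, 27723]
[period 2]
Births: 6383 × 0.39 = 2489  |  6130 × 0.474 = 2906 → total 5395
10–19: 14781 × 0.98 = 14485
20–29: 5292 × 0.982 = 5197
30–39: 6383 × 0.973 = 6211
40+: 6130 × 0.97 + 27723 × 0.447 = 5946 + 12392 = 18338
→ [5395, 14485, 5197, 6211, 18338]
[period 3]
Births: 5197 × 0.39 = 2027  |  6211 × 0.474 = 2944 → total 4971
10–19: 5395 × 0.98 = 5287
20–29: 14485 × 0.982 = 14224
30–39: 5197 × 0.973 = 5057
40+: 6211 × 0.97 + 18338 × 0.447 = 6025 + 8197 = 14222
→ [4971, 5287, 14224, 5057, 14222]
[period 4]
Births: 14224 × 0.39 = 5547  |  5057 × 0.474 = 2397 → total 7944
10–19: 4971 × 0.98 = 4872
20–29: 5287 × 0.982 = 5192
30–39: 14224 × 0.973 = 13840
40+: 5057 × 0.97 + 14222 × 0.447 = 4905 + 6357 = 11262
→ [7944, 4872, 5192, 13840, 11262]

13840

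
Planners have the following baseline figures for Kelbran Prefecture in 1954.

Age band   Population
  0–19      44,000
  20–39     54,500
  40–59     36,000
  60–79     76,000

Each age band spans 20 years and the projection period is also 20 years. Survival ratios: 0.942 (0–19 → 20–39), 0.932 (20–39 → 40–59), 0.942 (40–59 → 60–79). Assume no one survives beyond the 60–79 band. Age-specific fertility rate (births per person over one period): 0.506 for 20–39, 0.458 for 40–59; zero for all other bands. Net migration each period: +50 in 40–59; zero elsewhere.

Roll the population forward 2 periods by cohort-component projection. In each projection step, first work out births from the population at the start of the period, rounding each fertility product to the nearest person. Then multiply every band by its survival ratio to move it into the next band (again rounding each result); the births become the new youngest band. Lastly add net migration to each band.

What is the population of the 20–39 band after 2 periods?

41509

(Groups numbered youngest = 1 to oldest = 4.)
After projecting period 1:
Births: 54500 * 0.506 = 27577  |  36000 * 0.458 = 16488 ⇒ total 44065
Group 2: 44000 * 0.942 = 41448
Group 3: 54500 * 0.932 = 50794
Group 4: 36000 * 0.942 = 33912
Net migration: Group 3 + 50 → 50844
→ [44065, 41448, 50844, 33912]
After projecting period 2:
Births: 41448 * 0.506 = 20973  |  50844 * 0.458 = 23287 ⇒ total 44260
Group 2: 44065 * 0.942 = 41509
Group 3: 41448 * 0.932 = 38630
Group 4: 50844 * 0.942 = 47895
Net migration: Group 3 + 50 → 38680
→ [44260, 41509, 38680, 47895]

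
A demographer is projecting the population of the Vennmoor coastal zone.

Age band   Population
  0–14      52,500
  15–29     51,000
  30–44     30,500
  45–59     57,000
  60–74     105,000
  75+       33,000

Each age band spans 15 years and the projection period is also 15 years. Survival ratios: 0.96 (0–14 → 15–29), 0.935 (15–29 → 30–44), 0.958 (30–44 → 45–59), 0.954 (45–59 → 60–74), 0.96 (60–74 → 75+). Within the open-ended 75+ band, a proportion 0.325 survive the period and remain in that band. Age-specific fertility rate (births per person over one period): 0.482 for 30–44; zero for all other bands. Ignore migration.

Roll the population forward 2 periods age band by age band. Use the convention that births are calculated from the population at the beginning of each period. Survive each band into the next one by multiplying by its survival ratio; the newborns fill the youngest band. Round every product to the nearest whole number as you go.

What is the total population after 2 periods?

Let group 1 be 0–14 through group 6 = 75+.
After projecting period 1:
Births: 30500 × 0.482 = 14701
Group 2: 52500 × 0.96 = 50400
Group 3: 51000 × 0.935 = 47685
Group 4: 30500 × 0.958 = 29219
Group 5: 57000 × 0.954 = 54378
Group 6: 105000 × 0.96 + 33000 × 0.325 = 100800 + 10725 = 111525
Population now: 0–14=14701, 15–29=50400, 30–44=47685, 45–59=29219, 60–74=54378, 75+=111525
After projecting period 2:
Births: 47685 × 0.482 = 22984
Group 2: 14701 × 0.96 = 14113
Group 3: 50400 × 0.935 = 47124
Group 4: 47685 × 0.958 = 45682
Group 5: 29219 × 0.954 = 27875
Group 6: 54378 × 0.96 + 111525 × 0.325 = 52203 + 36246 = 88449
Population now: 0–14=22984, 15–29=14113, 30–44=47124, 45–59=45682, 60–74=27875, 75+=88449
Total after period 2: 22984 + 14113 + 47124 + 45682 + 27875 + 88449 = 246227

246227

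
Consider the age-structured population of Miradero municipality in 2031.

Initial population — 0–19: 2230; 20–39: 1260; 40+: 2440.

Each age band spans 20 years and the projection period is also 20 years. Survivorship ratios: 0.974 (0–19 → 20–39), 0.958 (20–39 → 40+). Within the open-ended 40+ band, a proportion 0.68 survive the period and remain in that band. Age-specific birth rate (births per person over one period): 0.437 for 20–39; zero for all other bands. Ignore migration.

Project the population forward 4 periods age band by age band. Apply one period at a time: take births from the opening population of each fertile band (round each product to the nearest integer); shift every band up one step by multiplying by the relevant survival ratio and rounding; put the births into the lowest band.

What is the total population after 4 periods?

3731

Period 1.
Births: 1260 × 0.437 = 551
20–39: 2230 × 0.974 = 2172
40+: 1260 × 0.958 + 2440 × 0.68 = 1207 + 1659 = 2866
→ [551, 2172, 2866]
Period 2.
Births: 2172 × 0.437 = 949
20–39: 551 × 0.974 = 537
40+: 2172 × 0.958 + 2866 × 0.68 = 2081 + 1949 = 4030
→ [949, 537, 4030]
Period 3.
Births: 537 × 0.437 = 235
20–39: 949 × 0.974 = 924
40+: 537 × 0.958 + 4030 × 0.68 = 514 + 2740 = 3254
→ [235, 924, 3254]
Period 4.
Births: 924 × 0.437 = 404
20–39: 235 × 0.974 = 229
40+: 924 × 0.958 + 3254 × 0.68 = 885 + 2213 = 3098
→ [404, 229, 3098]
Total after period 4: 404 + 229 + 3098 = 3731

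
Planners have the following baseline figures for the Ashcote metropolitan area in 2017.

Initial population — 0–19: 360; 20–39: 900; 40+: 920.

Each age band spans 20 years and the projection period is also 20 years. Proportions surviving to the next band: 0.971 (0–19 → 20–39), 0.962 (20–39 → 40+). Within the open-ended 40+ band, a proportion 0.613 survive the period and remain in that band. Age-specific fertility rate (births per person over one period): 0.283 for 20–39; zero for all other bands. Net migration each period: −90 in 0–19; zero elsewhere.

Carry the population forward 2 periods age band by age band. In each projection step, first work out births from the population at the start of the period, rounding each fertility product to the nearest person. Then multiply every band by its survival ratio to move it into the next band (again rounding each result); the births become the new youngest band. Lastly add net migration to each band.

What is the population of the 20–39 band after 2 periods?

Period 1.
Births: 900 × 0.283 = 255
20–39: 360 × 0.971 = 350
40+: 900 × 0.962 + 920 × 0.613 = 866 + 564 = 1430
Net migration: 0–19 − 90 → 165
Giving 165 / 350 / 1430.
Period 2.
Births: 350 × 0.283 = 99
20–39: 165 × 0.971 = 160
40+: 350 × 0.962 + 1430 × 0.613 = 337 + 877 = 1214
Net migration: 0–19 − 90 → 9
Giving 9 / 160 / 1214.

160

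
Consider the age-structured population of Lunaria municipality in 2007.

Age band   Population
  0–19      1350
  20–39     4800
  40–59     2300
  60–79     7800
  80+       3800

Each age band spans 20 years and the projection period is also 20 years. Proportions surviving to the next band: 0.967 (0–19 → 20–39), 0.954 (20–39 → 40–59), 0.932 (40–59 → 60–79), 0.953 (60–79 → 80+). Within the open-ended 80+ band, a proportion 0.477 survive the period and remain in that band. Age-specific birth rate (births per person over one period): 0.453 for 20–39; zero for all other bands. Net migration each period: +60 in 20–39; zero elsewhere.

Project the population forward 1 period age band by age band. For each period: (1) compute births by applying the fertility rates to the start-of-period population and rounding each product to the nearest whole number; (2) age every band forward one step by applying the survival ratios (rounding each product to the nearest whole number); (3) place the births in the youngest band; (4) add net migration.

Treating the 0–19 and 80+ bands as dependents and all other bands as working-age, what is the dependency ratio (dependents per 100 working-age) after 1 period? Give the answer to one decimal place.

[period 1]
Births: 4800 × 0.453 = 2174
20–39: 1350 × 0.967 = 1305
40–59: 4800 × 0.954 = 4579
60–79: 2300 × 0.932 = 2144
80+: 7800 × 0.953 + 3800 × 0.477 = 7433 + 1813 = 9246
Net migration: 20–39 + 60 → 1365
Giving 2174 / 1365 / 4579 / 2144 / 9246.
Dependents (band 0–19 + band 80+) = 2174 + 9246 = 11420; working-age = 8088; ratio = 11420/8088 × 100 = 141.2

141.2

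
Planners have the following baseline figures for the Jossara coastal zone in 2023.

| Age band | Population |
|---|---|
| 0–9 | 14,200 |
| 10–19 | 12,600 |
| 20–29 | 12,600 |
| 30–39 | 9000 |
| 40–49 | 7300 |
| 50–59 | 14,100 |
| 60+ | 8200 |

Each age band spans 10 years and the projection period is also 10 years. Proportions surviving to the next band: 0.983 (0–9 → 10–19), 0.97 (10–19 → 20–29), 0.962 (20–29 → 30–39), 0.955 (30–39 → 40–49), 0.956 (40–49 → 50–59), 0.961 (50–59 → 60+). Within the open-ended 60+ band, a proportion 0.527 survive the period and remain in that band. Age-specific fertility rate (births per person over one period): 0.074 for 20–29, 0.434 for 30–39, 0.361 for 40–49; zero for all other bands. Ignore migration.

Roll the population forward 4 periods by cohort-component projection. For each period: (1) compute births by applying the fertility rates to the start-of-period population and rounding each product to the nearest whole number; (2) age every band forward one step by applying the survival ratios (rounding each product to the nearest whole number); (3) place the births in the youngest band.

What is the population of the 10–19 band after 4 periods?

(Groups numbered youngest = 1 to oldest = 7.)
— Period 1 —
Births: 12600 × 0.074 = 932, 9000 × 0.434 = 3906, 7300 × 0.361 = 2635 → total 7473
Group 2: 14200 × 0.983 = 13959
Group 3: 12600 × 0.97 = 12222
Group 4: 12600 × 0.962 = 12121
Group 5: 9000 × 0.955 = 8595
Group 6: 7300 × 0.956 = 6979
Group 7: 14100 × 0.961 + 8200 × 0.527 = 13550 + 4321 = 17871
→ [7473, 13959, 12222, 12121, 8595, 6979, 17871]
— Period 2 —
Births: 12222 × 0.074 = 904, 12121 × 0.434 = 5261, 8595 × 0.361 = 3103 → total 9268
Group 2: 7473 × 0.983 = 7346
Group 3: 13959 × 0.97 = 13540
Group 4: 12222 × 0.962 = 11758
Group 5: 12121 × 0.955 = 11576
Group 6: 8595 × 0.956 = 8217
Group 7: 6979 × 0.961 + 17871 × 0.527 = 6707 + 9418 = 16125
→ [9268, 7346, 13540, 11758, 11576, 8217, 16125]
— Period 3 —
Births: 13540 × 0.074 = 1002, 11758 × 0.434 = 5103, 11576 × 0.361 = 4179 → total 10284
Group 2: 9268 × 0.983 = 9110
Group 3: 7346 × 0.97 = 7126
Group 4: 13540 × 0.962 = 13025
Group 5: 11758 × 0.955 = 11229
Group 6: 11576 × 0.956 = 11067
Group 7: 8217 × 0.961 + 16125 × 0.527 = 7897 + 8498 = 16395
→ [10284, 9110, 7126, 13025, 11229, 11067, 16395]
— Period 4 —
Births: 7126 × 0.074 = 527, 13025 × 0.434 = 5653, 11229 × 0.361 = 4054 → total 10234
Group 2: 10284 × 0.983 = 10109
Group 3: 9110 × 0.97 = 8837
Group 4: 7126 × 0.962 = 6855
Group 5: 13025 × 0.955 = 12439
Group 6: 11229 × 0.956 = 10735
Group 7: 11067 × 0.961 + 16395 × 0.527 = 10635 + 8640 = 19275
→ [10234, 10109, 8837, 6855, 12439, 10735, 19275]

10109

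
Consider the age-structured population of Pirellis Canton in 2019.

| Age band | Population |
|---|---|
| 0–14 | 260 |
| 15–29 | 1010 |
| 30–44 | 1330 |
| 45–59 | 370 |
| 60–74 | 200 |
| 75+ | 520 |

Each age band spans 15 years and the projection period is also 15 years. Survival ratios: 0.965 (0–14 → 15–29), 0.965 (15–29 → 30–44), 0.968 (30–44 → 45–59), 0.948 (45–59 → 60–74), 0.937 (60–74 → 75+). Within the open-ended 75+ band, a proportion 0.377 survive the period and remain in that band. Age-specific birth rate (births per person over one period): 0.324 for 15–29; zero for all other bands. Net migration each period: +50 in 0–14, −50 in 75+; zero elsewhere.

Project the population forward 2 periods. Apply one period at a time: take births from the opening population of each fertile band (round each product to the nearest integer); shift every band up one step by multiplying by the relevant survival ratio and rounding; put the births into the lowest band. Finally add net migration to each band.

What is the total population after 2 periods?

3306

Period 1.
Births: 1010 × 0.324 = 327
15–29: 260 × 0.965 = 251
30–44: 1010 × 0.965 = 975
45–59: 1330 × 0.968 = 1287
60–74: 370 × 0.948 = 351
75+: 200 × 0.937 + 520 × 0.377 = 187 + 196 = 383
Net migration: 0–14 + 50 → 377; 75+ − 50 → 333
End of period: [377, 251, 975, 1287, 351, 333]
Period 2.
Births: 251 × 0.324 = 81
15–29: 377 × 0.965 = 364
30–44: 251 × 0.965 = 242
45–59: 975 × 0.968 = 944
60–74: 1287 × 0.948 = 1220
75+: 351 × 0.937 + 333 × 0.377 = 329 + 126 = 455
Net migration: 0–14 + 50 → 131; 75+ − 50 → 405
End of period: [131, 364, 242, 944, 1220, 405]
Total after period 2: 131 + 364 + 242 + 944 + 1220 + 405 = 3306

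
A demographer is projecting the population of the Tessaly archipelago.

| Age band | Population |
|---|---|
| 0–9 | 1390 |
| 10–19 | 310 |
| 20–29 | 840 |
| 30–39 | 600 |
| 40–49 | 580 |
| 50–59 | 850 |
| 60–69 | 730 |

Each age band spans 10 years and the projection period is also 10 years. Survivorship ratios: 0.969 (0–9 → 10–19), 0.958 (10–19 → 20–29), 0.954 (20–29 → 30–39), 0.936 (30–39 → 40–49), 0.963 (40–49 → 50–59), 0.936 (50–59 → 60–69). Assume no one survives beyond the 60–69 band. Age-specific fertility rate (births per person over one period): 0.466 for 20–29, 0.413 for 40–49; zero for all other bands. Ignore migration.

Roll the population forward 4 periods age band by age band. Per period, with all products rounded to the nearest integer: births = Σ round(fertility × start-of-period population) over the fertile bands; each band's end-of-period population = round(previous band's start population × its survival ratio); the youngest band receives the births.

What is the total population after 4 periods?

4250

[period 1]
Births: 840 × 0.466 = 391 ; 580 × 0.413 = 240 → 631
10–19: 1390 × 0.969 = 1347
20–29: 310 × 0.958 = 297
30–39: 840 × 0.954 = 801
40–49: 600 × 0.936 = 562
50–59: 580 × 0.963 = 559
60–69: 850 × 0.936 = 796
Giving 631 / 1347 / 297 / 801 / 562 / 559 / 796.
[period 2]
Births: 297 × 0.466 = 138 ; 562 × 0.413 = 232 → 370
10–19: 631 × 0.969 = 611
20–29: 1347 × 0.958 = 1290
30–39: 297 × 0.954 = 283
40–49: 801 × 0.936 = 750
50–59: 562 × 0.963 = 541
60–69: 559 × 0.936 = 523
Giving 370 / 611 / 1290 / 283 / 750 / 541 / 523.
[period 3]
Births: 1290 × 0.466 = 601 ; 750 × 0.413 = 310 → 911
10–19: 370 × 0.969 = 359
20–29: 611 × 0.958 = 585
30–39: 1290 × 0.954 = 1231
40–49: 283 × 0.936 = 265
50–59: 750 × 0.963 = 722
60–69: 541 × 0.936 = 506
Giving 911 / 359 / 585 / 1231 / 265 / 722 / 506.
[period 4]
Births: 585 × 0.466 = 273 ; 265 × 0.413 = 109 → 382
10–19: 911 × 0.969 = 883
20–29: 359 × 0.958 = 344
30–39: 585 × 0.954 = 558
40–49: 1231 × 0.936 = 1152
50–59: 265 × 0.963 = 255
60–69: 722 × 0.936 = 676
Giving 382 / 883 / 344 / 558 / 1152 / 255 / 676.
Total after period 4: 382 + 883 + 344 + 558 + 1152 + 255 + 676 = 4250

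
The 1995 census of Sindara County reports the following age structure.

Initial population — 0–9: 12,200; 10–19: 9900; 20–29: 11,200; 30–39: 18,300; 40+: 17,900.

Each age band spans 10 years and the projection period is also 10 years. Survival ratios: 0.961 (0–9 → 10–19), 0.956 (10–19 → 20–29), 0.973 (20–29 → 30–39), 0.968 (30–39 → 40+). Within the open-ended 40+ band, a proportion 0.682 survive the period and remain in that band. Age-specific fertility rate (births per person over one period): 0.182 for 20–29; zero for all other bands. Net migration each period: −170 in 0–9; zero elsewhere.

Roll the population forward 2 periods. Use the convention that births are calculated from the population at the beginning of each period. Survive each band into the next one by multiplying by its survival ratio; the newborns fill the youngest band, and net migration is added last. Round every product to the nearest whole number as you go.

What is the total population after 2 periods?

(Groups numbered youngest = 1 to oldest = 5.)
After projecting period 1:
Births: 11200 × 0.182 = 2038
Group 2: 12200 × 0.961 = 11724
Group 3: 9900 × 0.956 = 9464
Group 4: 11200 × 0.973 = 10898
Group 5: 18300 × 0.968 + 17900 × 0.682 = 17714 + 12208 = 29922
Net migration: Group 1 − 170 → 1868
Giving 1868 / 11724 / 9464 / 10898 / 29922.
After projecting period 2:
Births: 9464 × 0.182 = 1722
Group 2: 1868 × 0.961 = 1795
Group 3: 11724 × 0.956 = 11208
Group 4: 9464 × 0.973 = 9208
Group 5: 10898 × 0.968 + 29922 × 0.682 = 10549 + 20407 = 30956
Net migration: Group 1 − 170 → 1552
Giving 1552 / 1795 / 11208 / 9208 / 30956.
Total after period 2: 1552 + 1795 + 11208 + 9208 + 30956 = 54719

54719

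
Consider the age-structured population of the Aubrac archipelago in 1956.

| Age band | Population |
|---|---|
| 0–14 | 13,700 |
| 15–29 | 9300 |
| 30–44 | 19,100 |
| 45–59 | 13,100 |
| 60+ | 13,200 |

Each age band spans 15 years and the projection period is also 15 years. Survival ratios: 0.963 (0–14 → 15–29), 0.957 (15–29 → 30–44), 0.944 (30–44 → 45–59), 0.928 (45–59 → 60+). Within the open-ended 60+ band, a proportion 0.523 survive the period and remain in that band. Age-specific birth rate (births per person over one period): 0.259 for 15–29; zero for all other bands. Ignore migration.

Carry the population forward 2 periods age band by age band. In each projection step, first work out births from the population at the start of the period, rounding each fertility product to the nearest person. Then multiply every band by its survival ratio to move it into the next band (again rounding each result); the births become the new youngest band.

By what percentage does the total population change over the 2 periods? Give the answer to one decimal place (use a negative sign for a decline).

-21.8

(Bands numbered youngest = 1 to oldest = 5.)
[period 1]
Births: 9300 * 0.259 = 2409
Band 2: 13700 * 0.963 = 13193
Band 3: 9300 * 0.957 = 8900
Band 4: 19100 * 0.944 = 18030
Band 5: 13100 * 0.928 + 13200 * 0.523 = 12157 + 6904 = 19061
Population now: 0–14=2409, 15–29=13193, 30–44=8900, 45–59=18030, 60+=19061
[period 2]
Births: 13193 * 0.259 = 3417
Band 2: 2409 * 0.963 = 2320
Band 3: 13193 * 0.957 = 12626
Band 4: 8900 * 0.944 = 8402
Band 5: 18030 * 0.928 + 19061 * 0.523 = 16732 + 9969 = 26701
Population now: 0–14=3417, 15–29=2320, 30–44=12626, 45–59=8402, 60+=26701
Total: 68400 → 53466; change = -14934; percentage change = -21.8%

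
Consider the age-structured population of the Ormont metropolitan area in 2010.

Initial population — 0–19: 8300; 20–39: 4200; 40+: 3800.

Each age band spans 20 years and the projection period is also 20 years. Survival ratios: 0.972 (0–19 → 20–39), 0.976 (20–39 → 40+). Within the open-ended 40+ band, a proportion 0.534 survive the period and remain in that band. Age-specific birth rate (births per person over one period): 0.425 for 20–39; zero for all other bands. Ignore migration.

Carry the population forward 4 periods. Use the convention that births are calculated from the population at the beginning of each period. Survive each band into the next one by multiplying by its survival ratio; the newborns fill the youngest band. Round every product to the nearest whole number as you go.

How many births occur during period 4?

— Period 1 —
Births: 4200 * 0.425 = 1785
20–39: 8300 * 0.972 = 8068
40+: 4200 * 0.976 + 3800 * 0.534 = 4099 + 2029 = 6128
End of period: [1785, 8068, 6128]
— Period 2 —
Births: 8068 * 0.425 = 3429
20–39: 1785 * 0.972 = 1735
40+: 8068 * 0.976 + 6128 * 0.534 = 7874 + 3272 = 11146
End of period: [3429, 1735, 11146]
— Period 3 —
Births: 1735 * 0.425 = 737
20–39: 3429 * 0.972 = 3333
40+: 1735 * 0.976 + 11146 * 0.534 = 1693 + 5952 = 7645
End of period: [737, 3333, 7645]
— Period 4 —
Births: 3333 * 0.425 = 1417
20–39: 737 * 0.972 = 716
40+: 3333 * 0.976 + 7645 * 0.534 = 3253 + 4082 = 7335
End of period: [1417, 716, 7335]

1417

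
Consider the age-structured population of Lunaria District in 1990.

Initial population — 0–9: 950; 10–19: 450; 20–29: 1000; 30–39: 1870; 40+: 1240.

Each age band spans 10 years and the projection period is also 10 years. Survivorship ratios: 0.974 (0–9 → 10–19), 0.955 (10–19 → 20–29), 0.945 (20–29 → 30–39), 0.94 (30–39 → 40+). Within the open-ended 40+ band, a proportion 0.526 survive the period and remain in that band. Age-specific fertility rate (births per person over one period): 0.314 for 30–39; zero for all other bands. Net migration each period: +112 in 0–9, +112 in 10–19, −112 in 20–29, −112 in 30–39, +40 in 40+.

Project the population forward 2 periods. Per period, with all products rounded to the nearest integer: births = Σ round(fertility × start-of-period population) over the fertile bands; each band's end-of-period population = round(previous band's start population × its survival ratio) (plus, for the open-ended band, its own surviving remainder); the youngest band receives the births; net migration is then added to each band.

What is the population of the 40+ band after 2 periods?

Period 1:
Births: 1870 × 0.314 = 587
10–19: 950 × 0.974 = 925
20–29: 450 × 0.955 = 430
30–39: 1000 × 0.945 = 945
40+: 1870 × 0.94 + 1240 × 0.526 = 1758 + 652 = 2410
Net migration: 0–9 + 112 → 699; 10–19 + 112 → 1037; 20–29 − 112 → 318; 30–39 − 112 → 833; 40+ + 40 → 2450
End of period: [699, 1037, 318, 833, 2450]
Period 2:
Births: 833 × 0.314 = 262
10–19: 699 × 0.974 = 681
20–29: 1037 × 0.955 = 990
30–39: 318 × 0.945 = 301
40+: 833 × 0.94 + 2450 × 0.526 = 783 + 1289 = 2072
Net migration: 0–9 + 112 → 374; 10–19 + 112 → 793; 20–29 − 112 → 878; 30–39 − 112 → 189; 40+ + 40 → 2112
End of period: [374, 793, 878, 189, 2112]

2112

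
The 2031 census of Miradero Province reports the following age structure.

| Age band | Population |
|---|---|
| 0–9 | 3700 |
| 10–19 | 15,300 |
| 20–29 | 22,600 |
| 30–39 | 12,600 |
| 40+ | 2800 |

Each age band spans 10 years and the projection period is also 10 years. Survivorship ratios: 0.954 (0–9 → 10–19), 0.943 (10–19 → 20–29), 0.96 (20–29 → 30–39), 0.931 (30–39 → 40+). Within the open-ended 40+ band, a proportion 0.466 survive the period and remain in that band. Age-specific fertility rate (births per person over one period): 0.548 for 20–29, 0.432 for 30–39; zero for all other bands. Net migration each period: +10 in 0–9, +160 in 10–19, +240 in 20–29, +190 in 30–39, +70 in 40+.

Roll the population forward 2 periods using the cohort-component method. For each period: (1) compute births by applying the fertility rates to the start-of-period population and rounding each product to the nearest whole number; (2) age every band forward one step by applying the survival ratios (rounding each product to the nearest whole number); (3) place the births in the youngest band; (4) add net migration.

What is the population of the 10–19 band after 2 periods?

17177

Let group 1 be 0–9 through group 5 = 40+.
[period 1]
Births: 22600 × 0.548 = 12385 ; 12600 × 0.432 = 5443 — total 17828
Group 2: 3700 × 0.954 = 3530
Group 3: 15300 × 0.943 = 14428
Group 4: 22600 × 0.96 = 21696
Group 5: 12600 × 0.931 + 2800 × 0.466 = 11731 + 1305 = 13036
Net migration: Group 1 + 10 → 17838; Group 2 + 160 → 3690; Group 3 + 240 → 14668; Group 4 + 190 → 21886; Group 5 + 70 → 13106
End of period: [17838, 3690, 14668, 21886, 13106]
[period 2]
Births: 14668 × 0.548 = 8038 ; 21886 × 0.432 = 9455 — total 17493
Group 2: 17838 × 0.954 = 17017
Group 3: 3690 × 0.943 = 3480
Group 4: 14668 × 0.96 = 14081
Group 5: 21886 × 0.931 + 13106 × 0.466 = 20376 + 6107 = 26483
Net migration: Group 1 + 10 → 17503; Group 2 + 160 → 17177; Group 3 + 240 → 3720; Group 4 + 190 → 14271; Group 5 + 70 → 26553
End of period: [17503, 17177, 3720, 14271, 26553]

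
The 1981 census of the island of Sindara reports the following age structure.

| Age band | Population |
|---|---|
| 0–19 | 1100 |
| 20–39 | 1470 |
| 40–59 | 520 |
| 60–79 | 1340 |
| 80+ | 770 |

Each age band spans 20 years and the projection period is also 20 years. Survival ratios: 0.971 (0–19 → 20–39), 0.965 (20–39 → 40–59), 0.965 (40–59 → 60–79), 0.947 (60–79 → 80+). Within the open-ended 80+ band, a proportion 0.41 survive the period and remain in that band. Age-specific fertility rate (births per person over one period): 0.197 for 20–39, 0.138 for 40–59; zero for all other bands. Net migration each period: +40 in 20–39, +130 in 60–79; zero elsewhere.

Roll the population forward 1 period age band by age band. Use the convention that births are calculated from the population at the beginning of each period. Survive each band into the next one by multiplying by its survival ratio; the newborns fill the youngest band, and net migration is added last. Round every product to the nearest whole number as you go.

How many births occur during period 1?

Call the groups 1 to 5, youngest first.
[period 1]
Births: 1470 × 0.197 = 290  |  520 × 0.138 = 72 — total 362
Group 2: 1100 × 0.971 = 1068
Group 3: 1470 × 0.965 = 1419
Group 4: 520 × 0.965 = 502
Group 5: 1340 × 0.947 + 770 × 0.41 = 1269 + 316 = 1585
Net migration: Group 2 + 40 → 1108; Group 4 + 130 → 632
Population now: 0–19=362, 20–39=1108, 40–59=1419, 60–79=632, 80+=1585

362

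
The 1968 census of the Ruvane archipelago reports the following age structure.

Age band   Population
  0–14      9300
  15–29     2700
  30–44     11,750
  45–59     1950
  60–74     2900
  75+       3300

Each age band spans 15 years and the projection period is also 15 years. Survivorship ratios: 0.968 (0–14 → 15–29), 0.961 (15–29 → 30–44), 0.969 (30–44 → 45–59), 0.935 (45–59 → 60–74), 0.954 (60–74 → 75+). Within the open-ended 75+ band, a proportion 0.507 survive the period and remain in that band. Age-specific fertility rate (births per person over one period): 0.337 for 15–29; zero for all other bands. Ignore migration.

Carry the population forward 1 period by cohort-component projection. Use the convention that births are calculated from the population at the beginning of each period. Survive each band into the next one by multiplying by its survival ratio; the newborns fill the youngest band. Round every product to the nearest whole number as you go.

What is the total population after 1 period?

Period 1:
Births: 2700 * 0.337 = 910
15–29: 9300 * 0.968 = 9002
30–44: 2700 * 0.961 = 2595
45–59: 11750 * 0.969 = 11386
60–74: 1950 * 0.935 = 1823
75+: 2900 * 0.954 + 3300 * 0.507 = 2767 + 1673 = 4440
End of period: [910, 9002, 2595, 11386, 1823, 4440]
Total after period 1: 910 + 9002 + 2595 + 11386 + 1823 + 4440 = 30156

30156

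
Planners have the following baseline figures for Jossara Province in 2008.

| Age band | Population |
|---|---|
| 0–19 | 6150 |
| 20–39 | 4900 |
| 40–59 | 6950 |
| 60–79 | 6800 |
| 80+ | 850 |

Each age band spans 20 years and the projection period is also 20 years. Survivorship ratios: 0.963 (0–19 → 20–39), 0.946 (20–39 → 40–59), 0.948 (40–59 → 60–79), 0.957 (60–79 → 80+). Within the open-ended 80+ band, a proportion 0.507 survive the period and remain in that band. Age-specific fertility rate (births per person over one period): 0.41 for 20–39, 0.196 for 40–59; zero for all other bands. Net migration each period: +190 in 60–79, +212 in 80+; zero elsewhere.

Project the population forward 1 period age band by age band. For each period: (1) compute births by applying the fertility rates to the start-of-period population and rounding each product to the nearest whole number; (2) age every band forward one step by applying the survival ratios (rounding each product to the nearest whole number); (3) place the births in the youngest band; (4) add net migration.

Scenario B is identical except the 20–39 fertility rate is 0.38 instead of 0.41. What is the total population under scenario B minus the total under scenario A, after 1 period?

-147

Numbering the groups 1..5 from youngest to oldest:
— Period 1 —
Births: 4900 × 0.41 = 2009  |  6950 × 0.196 = 1362 — total 3371
Group 2: 6150 × 0.963 = 5922
Group 3: 4900 × 0.946 = 4635
Group 4: 6950 × 0.948 = 6589
Group 5: 6800 × 0.957 + 850 × 0.507 = 6508 + 431 = 6939
Net migration: Group 4 + 190 → 6779; Group 5 + 212 → 7151
End of period: [3371, 5922, 4635, 6779, 7151]
Scenario A total after 1 period: 27858
Scenario B projection —
— Period 1 —
Births: 4900 × 0.38 = 1862  |  6950 × 0.196 = 1362 — total 3224
Group 2: 6150 × 0.963 = 5922
Group 3: 4900 × 0.946 = 4635
Group 4: 6950 × 0.948 = 6589
Group 5: 6800 × 0.957 + 850 × 0.507 = 6508 + 431 = 6939
Net migration: Group 4 + 190 → 6779; Group 5 + 212 → 7151
End of period: [3224, 5922, 4635, 6779, 7151]
Scenario B total after 1 period: 27711
Difference B − A = 27711 − 27858 = -147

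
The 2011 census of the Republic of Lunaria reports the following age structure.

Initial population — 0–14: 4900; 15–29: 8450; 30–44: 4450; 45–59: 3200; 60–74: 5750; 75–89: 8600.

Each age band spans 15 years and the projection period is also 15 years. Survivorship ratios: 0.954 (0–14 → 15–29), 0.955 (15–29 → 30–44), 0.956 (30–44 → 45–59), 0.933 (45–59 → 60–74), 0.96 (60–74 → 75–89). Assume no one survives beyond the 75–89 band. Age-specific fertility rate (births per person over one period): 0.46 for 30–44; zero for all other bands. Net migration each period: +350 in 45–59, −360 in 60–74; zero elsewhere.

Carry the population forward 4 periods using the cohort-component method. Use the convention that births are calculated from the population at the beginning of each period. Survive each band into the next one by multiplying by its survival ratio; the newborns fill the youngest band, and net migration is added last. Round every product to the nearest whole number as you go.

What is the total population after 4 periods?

19161

Numbering the bands 1..6 from youngest to oldest:
— Period 1 —
Births: 4450 × 0.46 = 2047
Band 2: 4900 × 0.954 = 4675
Band 3: 8450 × 0.955 = 8070
Band 4: 4450 × 0.956 = 4254
Band 5: 3200 × 0.933 = 2986
Band 6: 5750 × 0.96 = 5520
Net migration: Band 4 + 350 → 4604; Band 5 − 360 → 2626
→ [2047, 4675, 8070, 4604, 2626, 5520]
— Period 2 —
Births: 8070 × 0.46 = 3712
Band 2: 2047 × 0.954 = 1953
Band 3: 4675 × 0.955 = 4465
Band 4: 8070 × 0.956 = 7715
Band 5: 4604 × 0.933 = 4296
Band 6: 2626 × 0.96 = 2521
Net migration: Band 4 + 350 → 8065; Band 5 − 360 → 3936
→ [3712, 1953, 4465, 8065, 3936, 2521]
— Period 3 —
Births: 4465 × 0.46 = 2054
Band 2: 3712 × 0.954 = 3541
Band 3: 1953 × 0.955 = 1865
Band 4: 4465 × 0.956 = 4269
Band 5: 8065 × 0.933 = 7525
Band 6: 3936 × 0.96 = 3779
Net migration: Band 4 + 350 → 4619; Band 5 − 360 → 7165
→ [2054, 3541, 1865, 4619, 7165, 3779]
— Period 4 —
Births: 1865 × 0.46 = 858
Band 2: 2054 × 0.954 = 1960
Band 3: 3541 × 0.955 = 3382
Band 4: 1865 × 0.956 = 1783
Band 5: 4619 × 0.933 = 4310
Band 6: 7165 × 0.96 = 6878
Net migration: Band 4 + 350 → 2133; Band 5 − 360 → 3950
→ [858, 1960, 3382, 2133, 3950, 6878]
Total after period 4: 858 + 1960 + 3382 + 2133 + 3950 + 6878 = 19161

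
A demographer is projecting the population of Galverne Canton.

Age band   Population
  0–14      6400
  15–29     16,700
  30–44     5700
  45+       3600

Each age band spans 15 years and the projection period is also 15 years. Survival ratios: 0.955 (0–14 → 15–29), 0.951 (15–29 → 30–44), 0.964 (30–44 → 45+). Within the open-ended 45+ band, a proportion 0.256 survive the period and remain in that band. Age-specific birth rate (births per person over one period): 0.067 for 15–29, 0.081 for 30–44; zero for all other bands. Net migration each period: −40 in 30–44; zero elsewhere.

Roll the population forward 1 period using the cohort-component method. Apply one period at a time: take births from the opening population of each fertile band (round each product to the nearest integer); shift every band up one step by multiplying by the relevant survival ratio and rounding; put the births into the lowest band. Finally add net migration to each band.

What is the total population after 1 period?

29952

Call the bands 1 to 4, youngest first.
Period 1.
Births: 16700 × 0.067 = 1119  |  5700 × 0.081 = 462 — total 1581
Band 2: 6400 × 0.955 = 6112
Band 3: 16700 × 0.951 = 15882
Band 4: 5700 × 0.964 + 3600 × 0.256 = 5495 + 922 = 6417
Net migration: Band 3 − 40 → 15842
Giving 1581 / 6112 / 15842 / 6417.
Total after period 1: 1581 + 6112 + 15842 + 6417 = 29952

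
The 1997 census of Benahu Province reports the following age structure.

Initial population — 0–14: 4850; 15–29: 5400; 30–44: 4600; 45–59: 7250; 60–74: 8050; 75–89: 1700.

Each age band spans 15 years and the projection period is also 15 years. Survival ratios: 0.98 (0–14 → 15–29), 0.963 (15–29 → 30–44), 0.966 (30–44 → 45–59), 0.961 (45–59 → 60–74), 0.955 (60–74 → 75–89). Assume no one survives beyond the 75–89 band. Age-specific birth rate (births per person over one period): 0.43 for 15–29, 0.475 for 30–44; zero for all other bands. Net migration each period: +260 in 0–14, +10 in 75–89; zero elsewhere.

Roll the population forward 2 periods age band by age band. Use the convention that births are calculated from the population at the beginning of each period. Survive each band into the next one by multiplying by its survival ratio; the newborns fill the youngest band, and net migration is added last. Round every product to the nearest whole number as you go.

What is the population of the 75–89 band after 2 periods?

6663

Let group 1 be 0–14 through group 6 = 75–89.
Period 1.
Births: 5400 * 0.43 = 2322  |  4600 * 0.475 = 2185 ⇒ total 4507
Group 2: 4850 * 0.98 = 4753
Group 3: 5400 * 0.963 = 5200
Group 4: 4600 * 0.966 = 4444
Group 5: 7250 * 0.961 = 6967
Group 6: 8050 * 0.955 = 7688
Net migration: Group 1 + 260 → 4767; Group 6 + 10 → 7698
Giving 4767 / 4753 / 5200 / 4444 / 6967 / 7698.
Period 2.
Births: 4753 * 0.43 = 2044  |  5200 * 0.475 = 2470 ⇒ total 4514
Group 2: 4767 * 0.98 = 4672
Group 3: 4753 * 0.963 = 4577
Group 4: 5200 * 0.966 = 5023
Group 5: 4444 * 0.961 = 4271
Group 6: 6967 * 0.955 = 6653
Net migration: Group 1 + 260 → 4774; Group 6 + 10 → 6663
Giving 4774 / 4672 / 4577 / 5023 / 4271 / 6663.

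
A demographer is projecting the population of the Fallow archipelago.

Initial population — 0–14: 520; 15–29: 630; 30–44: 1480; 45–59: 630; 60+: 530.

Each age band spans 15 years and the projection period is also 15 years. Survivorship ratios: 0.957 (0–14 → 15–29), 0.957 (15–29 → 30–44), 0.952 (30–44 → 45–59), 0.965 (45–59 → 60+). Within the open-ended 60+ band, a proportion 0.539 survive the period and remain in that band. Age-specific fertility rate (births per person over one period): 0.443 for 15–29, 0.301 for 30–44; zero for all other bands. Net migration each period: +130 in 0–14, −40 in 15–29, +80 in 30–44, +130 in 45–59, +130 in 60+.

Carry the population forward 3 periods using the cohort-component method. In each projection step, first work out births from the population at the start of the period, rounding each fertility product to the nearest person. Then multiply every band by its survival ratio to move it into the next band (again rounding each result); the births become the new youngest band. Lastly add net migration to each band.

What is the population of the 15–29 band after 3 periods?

— Period 1 —
Births: 630 * 0.443 = 279  |  1480 * 0.301 = 445 — total 724
15–29: 520 * 0.957 = 498
30–44: 630 * 0.957 = 603
45–59: 1480 * 0.952 = 1409
60+: 630 * 0.965 + 530 * 0.539 = 608 + 286 = 894
Net migration: 0–14 + 130 → 854; 15–29 − 40 → 458; 30–44 + 80 → 683; 45–59 + 130 → 1539; 60+ + 130 → 1024
Giving 854 / 458 / 683 / 1539 / 1024.
— Period 2 —
Births: 458 * 0.443 = 203  |  683 * 0.301 = 206 — total 409
15–29: 854 * 0.957 = 817
30–44: 458 * 0.957 = 438
45–59: 683 * 0.952 = 650
60+: 1539 * 0.965 + 1024 * 0.539 = 1485 + 552 = 2037
Net migration: 0–14 + 130 → 539; 15–29 − 40 → 777; 30–44 + 80 → 518; 45–59 + 130 → 780; 60+ + 130 → 2167
Giving 539 / 777 / 518 / 780 / 2167.
— Period 3 —
Births: 777 * 0.443 = 344  |  518 * 0.301 = 156 — total 500
15–29: 539 * 0.957 = 516
30–44: 777 * 0.957 = 744
45–59: 518 * 0.952 = 493
60+: 780 * 0.965 + 2167 * 0.539 = 753 + 1168 = 1921
Net migration: 0–14 + 130 → 630; 15–29 − 40 → 476; 30–44 + 80 → 824; 45–59 + 130 → 623; 60+ + 130 → 2051
Giving 630 / 476 / 824 / 623 / 2051.

476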